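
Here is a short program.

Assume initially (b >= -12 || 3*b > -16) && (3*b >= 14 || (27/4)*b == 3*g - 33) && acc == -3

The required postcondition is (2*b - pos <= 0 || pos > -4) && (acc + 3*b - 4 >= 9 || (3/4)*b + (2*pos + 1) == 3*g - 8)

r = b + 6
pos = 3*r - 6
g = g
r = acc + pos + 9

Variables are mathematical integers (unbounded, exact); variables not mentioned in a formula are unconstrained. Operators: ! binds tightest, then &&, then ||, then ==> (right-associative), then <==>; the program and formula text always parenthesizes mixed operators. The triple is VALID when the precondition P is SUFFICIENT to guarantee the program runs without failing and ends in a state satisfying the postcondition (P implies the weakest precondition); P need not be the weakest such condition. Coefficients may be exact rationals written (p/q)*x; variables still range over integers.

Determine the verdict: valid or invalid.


Working backward. After the program, the postcondition (2*b - pos <= 0 || pos > -4) && (acc + 3*b - 4 >= 9 || (3/4)*b + (2*pos + 1) == 3*g - 8) must hold; in canonical form it is (2*b <= pos || pos > -4) && (acc + 3*b >= 13 || (3/4)*b + 2*pos == 3*g - 9).
Before r := acc + pos + 9: (2*b <= pos || pos > -4) && (acc + 3*b >= 13 || (3/4)*b + 2*pos == 3*g - 9)
Before g := g: (2*b <= pos || pos > -4) && (acc + 3*b >= 13 || (3/4)*b + 2*pos == 3*g - 9)
Before pos := 3*r - 6: (2*b <= 3*r - 6 || 3*r > 2) && (acc + 3*b >= 13 || (3/4)*b + 6*r == 3*g + 3)
Before r := b + 6: (b >= -12 || 3*b > -16) && (acc + 3*b >= 13 || (27/4)*b == 3*g - 33)
The weakest precondition is (b >= -12 || 3*b > -16) && (acc + 3*b >= 13 || (27/4)*b == 3*g - 33).
Check whether (b >= -12 || 3*b > -16) && (3*b >= 14 || (27/4)*b == 3*g - 33) && acc == -3 implies it.
Countermodel: at the initial state acc = -3, b = 5, g = 0, the precondition holds but the weakest precondition fails.
Answer: invalid


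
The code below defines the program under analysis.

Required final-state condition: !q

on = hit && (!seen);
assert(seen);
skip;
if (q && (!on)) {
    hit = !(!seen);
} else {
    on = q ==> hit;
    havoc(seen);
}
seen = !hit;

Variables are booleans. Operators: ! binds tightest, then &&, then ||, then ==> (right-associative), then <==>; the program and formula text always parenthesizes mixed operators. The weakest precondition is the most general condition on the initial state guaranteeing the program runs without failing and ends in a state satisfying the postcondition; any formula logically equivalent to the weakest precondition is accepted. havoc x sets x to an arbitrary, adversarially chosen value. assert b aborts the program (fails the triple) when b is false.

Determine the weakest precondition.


Working backward. After the program, !q must hold.
Before seen := !hit: !q
Then branch requires !q; else branch requires !q.
Before the if: ((q && (!on)) ==> (!q)) && ((!(q && (!on))) ==> (!q))
Before skip: ((q && (!on)) ==> (!q)) && ((!(q && (!on))) ==> (!q))
Before assert seen: seen && ((q && (!on)) ==> (!q)) && ((!(q && (!on))) ==> (!q))
Before on := hit && (!seen): seen && ((q && (!(hit && (!seen)))) ==> (!q)) && ((!(q && (!(hit && (!seen))))) ==> (!q))
Answer: WP = seen && ((q && (!(hit && (!seen)))) ==> (!q)) && ((!(q && (!(hit && (!seen))))) ==> (!q))


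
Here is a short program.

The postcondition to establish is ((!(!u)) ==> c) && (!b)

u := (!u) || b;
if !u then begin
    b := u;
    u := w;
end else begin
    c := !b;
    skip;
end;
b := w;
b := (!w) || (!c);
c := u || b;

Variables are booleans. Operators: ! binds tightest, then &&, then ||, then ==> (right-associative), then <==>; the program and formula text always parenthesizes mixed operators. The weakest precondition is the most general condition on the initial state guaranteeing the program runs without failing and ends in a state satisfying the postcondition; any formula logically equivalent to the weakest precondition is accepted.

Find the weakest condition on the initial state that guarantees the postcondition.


Working backward. After the program, the postcondition ((!(!u)) ==> c) && (!b) must hold; in canonical form it is (u ==> c) && (!b).
Before c := u || b: (u ==> (u || b)) && (!b)
Before b := (!w) || (!c): (u ==> (u || (!w) || (!c))) && (!((!w) || (!c)))
Before b := w: (u ==> (u || (!w) || (!c))) && (!((!w) || (!c)))
Then branch requires !((!w) || (!c)); else branch requires (u ==> (u || (!w) || b)) && (!((!w) || b)).
Before the if: ((!u) ==> (!((!w) || (!c)))) && (u ==> ((u ==> (u || (!w) || b)) && (!((!w) || b))))
Before u := (!u) || b: ((!((!u) || b)) ==> (!((!w) || (!c)))) && (((!u) || b) ==> ((((!u) || b) ==> ((!u) || b || (!w))) && (!((!w) || b))))
Answer: WP = ((!((!u) || b)) ==> (!((!w) || (!c)))) && (((!u) || b) ==> ((((!u) || b) ==> ((!u) || b || (!w))) && (!((!w) || b))))


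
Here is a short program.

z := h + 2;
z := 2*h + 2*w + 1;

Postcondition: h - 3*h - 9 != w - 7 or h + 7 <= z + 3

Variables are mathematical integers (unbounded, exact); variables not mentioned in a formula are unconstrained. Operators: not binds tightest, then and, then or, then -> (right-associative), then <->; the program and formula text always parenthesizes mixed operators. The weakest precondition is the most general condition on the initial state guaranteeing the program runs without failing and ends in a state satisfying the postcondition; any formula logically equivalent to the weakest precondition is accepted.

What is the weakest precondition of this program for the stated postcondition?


Working backward. After the program, the postcondition h - 3*h - 9 != w - 7 or h + 7 <= z + 3 must hold; in canonical form it is 2*h + w != -2 or h <= z - 4.
Before z := 2*h + 2*w + 1: 2*h + w != -2 or h + 2*w >= 3
Before z := h + 2: 2*h + w != -2 or h + 2*w >= 3
Answer: WP = 2*h + w != -2 or h + 2*w >= 3


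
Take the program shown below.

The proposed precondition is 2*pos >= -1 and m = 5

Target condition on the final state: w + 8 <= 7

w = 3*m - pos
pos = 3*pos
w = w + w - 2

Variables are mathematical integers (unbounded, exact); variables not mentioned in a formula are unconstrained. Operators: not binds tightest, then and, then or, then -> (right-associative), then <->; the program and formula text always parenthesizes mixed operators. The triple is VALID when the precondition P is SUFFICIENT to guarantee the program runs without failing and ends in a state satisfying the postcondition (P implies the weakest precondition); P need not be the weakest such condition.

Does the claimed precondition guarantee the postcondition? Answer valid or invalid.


Working backward. After the program, the postcondition w + 8 <= 7 must hold; in canonical form it is w <= -1.
Before w := w + w - 2: 2*w <= 1
Before pos := 3*pos: 2*w <= 1
Before w := 3*m - pos: 6*m <= 2*pos + 1
The weakest precondition is 6*m <= 2*pos + 1.
Check whether 2*pos >= -1 and m = 5 implies it.
Countermodel: at the initial state m = 5, pos = 0, the precondition holds but the weakest precondition fails.
Answer: invalid


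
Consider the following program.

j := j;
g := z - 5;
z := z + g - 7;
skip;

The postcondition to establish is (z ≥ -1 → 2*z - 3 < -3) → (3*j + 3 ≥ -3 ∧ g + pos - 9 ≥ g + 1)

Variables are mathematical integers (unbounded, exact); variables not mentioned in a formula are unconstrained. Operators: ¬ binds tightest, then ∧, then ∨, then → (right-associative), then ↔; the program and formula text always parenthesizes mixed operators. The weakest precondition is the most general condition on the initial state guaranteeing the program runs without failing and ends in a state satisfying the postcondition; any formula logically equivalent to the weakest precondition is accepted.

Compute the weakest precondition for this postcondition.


Working backward. After the program, the postcondition (z ≥ -1 → 2*z - 3 < -3) → (3*j + 3 ≥ -3 ∧ g + pos - 9 ≥ g + 1) must hold; in canonical form it is (z ≥ -1 → 2*z < 0) → (3*j ≥ -6 ∧ pos ≥ 10).
Before skip: (z ≥ -1 → 2*z < 0) → (3*j ≥ -6 ∧ pos ≥ 10)
Before z := z + g - 7: (g + z ≥ 6 → 2*g + 2*z < 14) → (3*j ≥ -6 ∧ pos ≥ 10)
Before g := z - 5: (2*z ≥ 11 → 4*z < 24) → (3*j ≥ -6 ∧ pos ≥ 10)
Before j := j: (2*z ≥ 11 → 4*z < 24) → (3*j ≥ -6 ∧ pos ≥ 10)
Answer: WP = (2*z ≥ 11 → 4*z < 24) → (3*j ≥ -6 ∧ pos ≥ 10)


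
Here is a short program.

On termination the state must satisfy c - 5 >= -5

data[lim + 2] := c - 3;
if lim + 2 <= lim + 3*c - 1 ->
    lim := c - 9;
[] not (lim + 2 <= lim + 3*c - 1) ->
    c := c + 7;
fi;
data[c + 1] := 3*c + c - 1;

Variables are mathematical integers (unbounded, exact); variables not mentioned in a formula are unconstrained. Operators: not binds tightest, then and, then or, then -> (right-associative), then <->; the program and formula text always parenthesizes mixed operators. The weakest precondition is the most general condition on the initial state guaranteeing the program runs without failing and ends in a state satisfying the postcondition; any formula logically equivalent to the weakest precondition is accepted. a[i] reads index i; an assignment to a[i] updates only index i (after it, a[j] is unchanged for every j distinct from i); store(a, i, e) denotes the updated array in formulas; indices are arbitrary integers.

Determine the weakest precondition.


Working backward. After the program, the postcondition c - 5 >= -5 must hold; in canonical form it is c >= 0.
Before data[c + 1] := 3*c + c - 1: c >= 0
Then branch requires c >= 0; else branch requires c >= -7.
Before the if: (3*c >= 3 -> c >= 0) and ((not (3*c >= 3)) -> c >= -7)
Before data[lim + 2] := c - 3: (3*c >= 3 -> c >= 0) and ((not (3*c >= 3)) -> c >= -7)
Answer: WP = (3*c >= 3 -> c >= 0) and ((not (3*c >= 3)) -> c >= -7)


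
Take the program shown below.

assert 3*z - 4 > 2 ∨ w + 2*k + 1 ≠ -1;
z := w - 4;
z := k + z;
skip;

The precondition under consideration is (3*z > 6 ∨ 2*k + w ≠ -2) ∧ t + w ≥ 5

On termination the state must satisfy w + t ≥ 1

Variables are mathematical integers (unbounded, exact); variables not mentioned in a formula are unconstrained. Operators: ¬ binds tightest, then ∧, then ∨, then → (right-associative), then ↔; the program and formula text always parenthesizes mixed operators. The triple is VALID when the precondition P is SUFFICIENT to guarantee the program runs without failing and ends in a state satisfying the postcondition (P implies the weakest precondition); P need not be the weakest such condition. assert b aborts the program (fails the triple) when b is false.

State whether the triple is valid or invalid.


Working backward. After the program, the postcondition w + t ≥ 1 must hold; in canonical form it is t + w ≥ 1.
Before skip: t + w ≥ 1
Before z := k + z: t + w ≥ 1
Before z := w - 4: t + w ≥ 1
Before assert 3*z - 4 > 2 ∨ w + 2*k + 1 ≠ -1: (3*z > 6 ∨ 2*k + w ≠ -2) ∧ t + w ≥ 1
The weakest precondition is (3*z > 6 ∨ 2*k + w ≠ -2) ∧ t + w ≥ 1.
Check whether (3*z > 6 ∨ 2*k + w ≠ -2) ∧ t + w ≥ 5 implies it.
Every state satisfying the precondition satisfies the weakest precondition: the implication holds.
Answer: valid


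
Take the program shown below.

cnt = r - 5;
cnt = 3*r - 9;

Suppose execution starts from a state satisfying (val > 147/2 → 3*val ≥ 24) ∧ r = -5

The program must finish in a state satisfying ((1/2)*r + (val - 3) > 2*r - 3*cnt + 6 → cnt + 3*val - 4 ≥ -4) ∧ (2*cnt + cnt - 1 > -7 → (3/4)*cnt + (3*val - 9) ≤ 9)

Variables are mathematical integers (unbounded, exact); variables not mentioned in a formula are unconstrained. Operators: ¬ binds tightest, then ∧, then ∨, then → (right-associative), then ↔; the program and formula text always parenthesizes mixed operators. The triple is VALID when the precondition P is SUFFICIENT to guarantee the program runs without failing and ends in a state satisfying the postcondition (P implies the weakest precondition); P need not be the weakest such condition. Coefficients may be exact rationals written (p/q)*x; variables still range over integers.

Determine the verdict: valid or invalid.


Working backward. After the program, the postcondition ((1/2)*r + (val - 3) > 2*r - 3*cnt + 6 → cnt + 3*val - 4 ≥ -4) ∧ (2*cnt + cnt - 1 > -7 → (3/4)*cnt + (3*val - 9) ≤ 9) must hold; in canonical form it is (3*cnt + val > (3/2)*r + 9 → cnt + 3*val ≥ 0) ∧ (3*cnt > -6 → (3/4)*cnt + 3*val ≤ 18).
Before cnt := 3*r - 9: ((15/2)*r + val > 36 → 3*r + 3*val ≥ 9) ∧ (9*r > 21 → (9/4)*r + 3*val ≤ 99/4)
Before cnt := r - 5: ((15/2)*r + val > 36 → 3*r + 3*val ≥ 9) ∧ (9*r > 21 → (9/4)*r + 3*val ≤ 99/4)
The weakest precondition is ((15/2)*r + val > 36 → 3*r + 3*val ≥ 9) ∧ (9*r > 21 → (9/4)*r + 3*val ≤ 99/4).
Check whether (val > 147/2 → 3*val ≥ 24) ∧ r = -5 implies it.
Every state satisfying the precondition satisfies the weakest precondition: the implication holds.
Answer: valid


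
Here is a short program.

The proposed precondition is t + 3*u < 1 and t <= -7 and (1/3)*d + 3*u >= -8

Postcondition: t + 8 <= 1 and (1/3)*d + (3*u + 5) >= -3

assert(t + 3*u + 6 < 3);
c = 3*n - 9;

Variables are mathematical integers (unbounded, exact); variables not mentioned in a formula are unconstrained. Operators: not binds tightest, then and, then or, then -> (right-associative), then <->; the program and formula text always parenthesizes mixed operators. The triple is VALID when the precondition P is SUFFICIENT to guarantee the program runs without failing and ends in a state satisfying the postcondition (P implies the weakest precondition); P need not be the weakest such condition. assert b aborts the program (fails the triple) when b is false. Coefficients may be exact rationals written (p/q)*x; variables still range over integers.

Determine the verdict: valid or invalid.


Working backward. After the program, the postcondition t + 8 <= 1 and (1/3)*d + (3*u + 5) >= -3 must hold; in canonical form it is t <= -7 and (1/3)*d + 3*u >= -8.
Before c := 3*n - 9: t <= -7 and (1/3)*d + 3*u >= -8
Before assert t + 3*u + 6 < 3: t + 3*u < -3 and t <= -7 and (1/3)*d + 3*u >= -8
The weakest precondition is t + 3*u < -3 and t <= -7 and (1/3)*d + 3*u >= -8.
Check whether t + 3*u < 1 and t <= -7 and (1/3)*d + 3*u >= -8 implies it.
Countermodel: at the initial state d = -42, t = -9, u = 2, the precondition holds but the weakest precondition fails.
Answer: invalid


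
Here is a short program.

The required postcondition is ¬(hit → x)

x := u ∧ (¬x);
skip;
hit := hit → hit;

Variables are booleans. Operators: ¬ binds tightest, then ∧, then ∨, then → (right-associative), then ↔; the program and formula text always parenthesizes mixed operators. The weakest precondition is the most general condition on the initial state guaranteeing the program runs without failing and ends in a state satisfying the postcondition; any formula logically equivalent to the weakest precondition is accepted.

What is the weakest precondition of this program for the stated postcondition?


Working backward. After the program, ¬(hit → x) must hold.
Before hit := hit → hit: ¬x
Before skip: ¬x
Before x := u ∧ (¬x): ¬(u ∧ (¬x))
Answer: WP = ¬(u ∧ (¬x))


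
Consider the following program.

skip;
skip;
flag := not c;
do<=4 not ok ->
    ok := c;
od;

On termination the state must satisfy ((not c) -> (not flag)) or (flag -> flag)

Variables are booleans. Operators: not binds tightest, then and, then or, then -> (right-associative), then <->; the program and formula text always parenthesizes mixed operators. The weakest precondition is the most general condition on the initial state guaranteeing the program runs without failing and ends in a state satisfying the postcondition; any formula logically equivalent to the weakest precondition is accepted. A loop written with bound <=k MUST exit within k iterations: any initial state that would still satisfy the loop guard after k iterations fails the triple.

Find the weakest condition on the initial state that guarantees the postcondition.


Working backward. After the program, the postcondition ((not c) -> (not flag)) or (flag -> flag) must hold; in canonical form it is true.
Before the loop (bound <=4), unroll the exhaustion recursion (WP_0 = exit-now case; WP_j = one more guarded iteration, up to j = 4):
  WP_0: ok
  WP_1: (not ok) -> c
  WP_2: (not ok) -> ((not c) -> c)
  WP_3: (not ok) -> ((not c) -> ((not c) -> c))
  WP_4: (not ok) -> ((not c) -> ((not c) -> ((not c) -> c)))
So before the loop: (not ok) -> ((not c) -> ((not c) -> ((not c) -> c)))
Before flag := not c: (not ok) -> ((not c) -> ((not c) -> ((not c) -> c)))
Before skip: (not ok) -> ((not c) -> ((not c) -> ((not c) -> c)))
Before skip: (not ok) -> ((not c) -> ((not c) -> ((not c) -> c)))
Answer: WP = (not ok) -> ((not c) -> ((not c) -> ((not c) -> c)))


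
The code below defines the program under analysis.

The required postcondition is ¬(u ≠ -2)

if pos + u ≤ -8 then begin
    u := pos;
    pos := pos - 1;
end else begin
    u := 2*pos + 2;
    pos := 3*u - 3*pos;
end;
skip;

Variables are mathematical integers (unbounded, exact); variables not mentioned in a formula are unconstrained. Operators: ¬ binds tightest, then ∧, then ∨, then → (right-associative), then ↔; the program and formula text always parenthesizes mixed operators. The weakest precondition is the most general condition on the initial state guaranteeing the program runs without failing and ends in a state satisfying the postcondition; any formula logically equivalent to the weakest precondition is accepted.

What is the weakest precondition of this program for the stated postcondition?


Working backward. After the program, ¬(u ≠ -2) must hold.
Before skip: ¬(u ≠ -2)
Then branch requires ¬(pos ≠ -2); else branch requires ¬(2*pos ≠ -4).
Before the if: (pos + u ≤ -8 → (¬(pos ≠ -2))) ∧ ((¬(pos + u ≤ -8)) → (¬(2*pos ≠ -4)))
Answer: WP = (pos + u ≤ -8 → (¬(pos ≠ -2))) ∧ ((¬(pos + u ≤ -8)) → (¬(2*pos ≠ -4)))


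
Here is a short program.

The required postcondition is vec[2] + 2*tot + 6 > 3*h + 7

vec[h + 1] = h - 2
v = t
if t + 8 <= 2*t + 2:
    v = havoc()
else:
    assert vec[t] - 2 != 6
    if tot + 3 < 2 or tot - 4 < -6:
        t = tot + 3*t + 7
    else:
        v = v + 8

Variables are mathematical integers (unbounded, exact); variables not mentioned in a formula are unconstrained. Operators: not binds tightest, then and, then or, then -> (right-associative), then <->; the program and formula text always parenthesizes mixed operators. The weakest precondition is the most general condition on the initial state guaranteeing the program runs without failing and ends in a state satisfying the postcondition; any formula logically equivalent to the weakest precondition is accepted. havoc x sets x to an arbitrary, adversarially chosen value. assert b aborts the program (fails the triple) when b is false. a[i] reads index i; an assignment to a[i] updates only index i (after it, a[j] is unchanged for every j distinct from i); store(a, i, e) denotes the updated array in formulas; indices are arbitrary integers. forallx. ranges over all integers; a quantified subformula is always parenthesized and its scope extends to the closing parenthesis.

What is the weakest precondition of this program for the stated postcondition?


Working backward. After the program, the postcondition vec[2] + 2*tot + 6 > 3*h + 7 must hold; in canonical form it is vec[2] + 2*tot > 3*h + 1.
Then branch requires vec[2] + 2*tot > 3*h + 1; else branch requires vec[t] != 8 and ((tot < -1 or tot < -2) -> vec[2] + 2*tot > 3*h + 1) and ((not (tot < -1 or tot < -2)) -> vec[2] + 2*tot > 3*h + 1).
Before the if: (t >= 6 -> vec[2] + 2*tot > 3*h + 1) and ((not (t >= 6)) -> (vec[t] != 8 and ((tot < -1 or tot < -2) -> vec[2] + 2*tot > 3*h + 1) and ((not (tot < -1 or tot < -2)) -> vec[2] + 2*tot > 3*h + 1)))
Before v := t: (t >= 6 -> vec[2] + 2*tot > 3*h + 1) and ((not (t >= 6)) -> (vec[t] != 8 and ((tot < -1 or tot < -2) -> vec[2] + 2*tot > 3*h + 1) and ((not (tot < -1 or tot < -2)) -> vec[2] + 2*tot > 3*h + 1)))
Before vec[h + 1] := h - 2: (t >= 6 -> store(vec, h + 1, h - 2)[2] + 2*tot > 3*h + 1) and ((not (t >= 6)) -> (store(vec, h + 1, h - 2)[t] != 8 and ((tot < -1 or tot < -2) -> store(vec, h + 1, h - 2)[2] + 2*tot > 3*h + 1) and ((not (tot < -1 or tot < -2)) -> store(vec, h + 1, h - 2)[2] + 2*tot > 3*h + 1)))
Answer: WP = (t >= 6 -> store(vec, h + 1, h - 2)[2] + 2*tot > 3*h + 1) and ((not (t >= 6)) -> (store(vec, h + 1, h - 2)[t] != 8 and ((tot < -1 or tot < -2) -> store(vec, h + 1, h - 2)[2] + 2*tot > 3*h + 1) and ((not (tot < -1 or tot < -2)) -> store(vec, h + 1, h - 2)[2] + 2*tot > 3*h + 1)))


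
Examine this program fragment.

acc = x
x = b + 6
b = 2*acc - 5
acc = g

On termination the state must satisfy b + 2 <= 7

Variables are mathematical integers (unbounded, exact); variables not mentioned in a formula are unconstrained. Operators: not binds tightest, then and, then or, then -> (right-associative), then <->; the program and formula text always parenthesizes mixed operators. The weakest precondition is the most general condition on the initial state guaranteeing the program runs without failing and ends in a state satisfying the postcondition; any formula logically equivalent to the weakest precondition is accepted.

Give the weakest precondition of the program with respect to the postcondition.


Working backward. After the program, the postcondition b + 2 <= 7 must hold; in canonical form it is b <= 5.
Before acc := g: b <= 5
Before b := 2*acc - 5: 2*acc <= 10
Before x := b + 6: 2*acc <= 10
Before acc := x: 2*x <= 10
Answer: WP = 2*x <= 10


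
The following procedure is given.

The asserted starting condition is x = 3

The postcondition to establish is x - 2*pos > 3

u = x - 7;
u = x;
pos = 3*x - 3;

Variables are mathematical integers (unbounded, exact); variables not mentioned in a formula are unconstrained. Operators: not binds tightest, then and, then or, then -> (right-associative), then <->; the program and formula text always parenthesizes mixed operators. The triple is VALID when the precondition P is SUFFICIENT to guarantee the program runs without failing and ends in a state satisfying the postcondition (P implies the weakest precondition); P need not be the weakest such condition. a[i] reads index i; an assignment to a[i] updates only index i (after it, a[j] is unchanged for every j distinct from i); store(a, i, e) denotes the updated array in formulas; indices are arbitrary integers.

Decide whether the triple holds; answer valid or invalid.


Working backward. After the program, the postcondition x - 2*pos > 3 must hold; in canonical form it is x > 2*pos + 3.
Before pos := 3*x - 3: 5*x < 3
Before u := x: 5*x < 3
Before u := x - 7: 5*x < 3
The weakest precondition is 5*x < 3.
Check whether x = 3 implies it.
Countermodel: at the initial state x = 3, the precondition holds but the weakest precondition fails.
Answer: invalid


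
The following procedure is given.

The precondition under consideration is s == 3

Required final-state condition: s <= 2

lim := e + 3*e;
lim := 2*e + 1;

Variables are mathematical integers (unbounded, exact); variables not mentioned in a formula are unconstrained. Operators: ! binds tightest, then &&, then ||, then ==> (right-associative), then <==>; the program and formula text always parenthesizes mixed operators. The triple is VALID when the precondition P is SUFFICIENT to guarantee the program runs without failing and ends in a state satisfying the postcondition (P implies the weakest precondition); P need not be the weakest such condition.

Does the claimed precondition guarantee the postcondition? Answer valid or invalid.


Working backward. After the program, s <= 2 must hold.
Before lim := 2*e + 1: s <= 2
Before lim := e + 3*e: s <= 2
The weakest precondition is s <= 2.
Check whether s == 3 implies it.
Countermodel: at the initial state s = 3, the precondition holds but the weakest precondition fails.
Answer: invalid


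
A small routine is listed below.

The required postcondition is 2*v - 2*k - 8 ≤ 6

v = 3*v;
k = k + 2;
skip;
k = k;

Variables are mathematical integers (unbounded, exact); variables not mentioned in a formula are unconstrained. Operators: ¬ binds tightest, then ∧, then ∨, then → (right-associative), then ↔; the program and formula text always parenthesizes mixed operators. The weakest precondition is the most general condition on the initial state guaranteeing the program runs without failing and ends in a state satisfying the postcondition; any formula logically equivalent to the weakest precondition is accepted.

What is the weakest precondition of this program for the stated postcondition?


Working backward. After the program, the postcondition 2*v - 2*k - 8 ≤ 6 must hold; in canonical form it is 2*v ≤ 2*k + 14.
Before k := k: 2*v ≤ 2*k + 14
Before skip: 2*v ≤ 2*k + 14
Before k := k + 2: 2*v ≤ 2*k + 18
Before v := 3*v: 6*v ≤ 2*k + 18
Answer: WP = 6*v ≤ 2*k + 18


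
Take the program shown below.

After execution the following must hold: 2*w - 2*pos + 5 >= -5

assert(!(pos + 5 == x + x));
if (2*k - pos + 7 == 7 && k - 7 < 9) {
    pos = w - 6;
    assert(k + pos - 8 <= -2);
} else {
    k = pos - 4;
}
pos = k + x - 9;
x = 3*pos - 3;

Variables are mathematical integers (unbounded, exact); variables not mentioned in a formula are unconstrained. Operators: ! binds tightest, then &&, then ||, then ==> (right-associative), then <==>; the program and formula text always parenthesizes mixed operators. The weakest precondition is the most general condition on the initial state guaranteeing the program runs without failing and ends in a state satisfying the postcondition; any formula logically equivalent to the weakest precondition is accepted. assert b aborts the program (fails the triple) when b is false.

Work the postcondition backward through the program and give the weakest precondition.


Working backward. After the program, the postcondition 2*w - 2*pos + 5 >= -5 must hold; in canonical form it is 2*w >= 2*pos - 10.
Before x := 3*pos - 3: 2*w >= 2*pos - 10
Before pos := k + x - 9: 2*w >= 2*k + 2*x - 28
Then branch requires k + w <= 12 && 2*w >= 2*k + 2*x - 28; else branch requires 2*w >= 2*pos + 2*x - 36.
Before the if: ((2*k == pos && k < 16) ==> (k + w <= 12 && 2*w >= 2*k + 2*x - 28)) && ((!(2*k == pos && k < 16)) ==> 2*w >= 2*pos + 2*x - 36)
Before assert !(pos + 5 == x + x): (!(pos == 2*x - 5)) && ((2*k == pos && k < 16) ==> (k + w <= 12 && 2*w >= 2*k + 2*x - 28)) && ((!(2*k == pos && k < 16)) ==> 2*w >= 2*pos + 2*x - 36)
Answer: WP = (!(pos == 2*x - 5)) && ((2*k == pos && k < 16) ==> (k + w <= 12 && 2*w >= 2*k + 2*x - 28)) && ((!(2*k == pos && k < 16)) ==> 2*w >= 2*pos + 2*x - 36)


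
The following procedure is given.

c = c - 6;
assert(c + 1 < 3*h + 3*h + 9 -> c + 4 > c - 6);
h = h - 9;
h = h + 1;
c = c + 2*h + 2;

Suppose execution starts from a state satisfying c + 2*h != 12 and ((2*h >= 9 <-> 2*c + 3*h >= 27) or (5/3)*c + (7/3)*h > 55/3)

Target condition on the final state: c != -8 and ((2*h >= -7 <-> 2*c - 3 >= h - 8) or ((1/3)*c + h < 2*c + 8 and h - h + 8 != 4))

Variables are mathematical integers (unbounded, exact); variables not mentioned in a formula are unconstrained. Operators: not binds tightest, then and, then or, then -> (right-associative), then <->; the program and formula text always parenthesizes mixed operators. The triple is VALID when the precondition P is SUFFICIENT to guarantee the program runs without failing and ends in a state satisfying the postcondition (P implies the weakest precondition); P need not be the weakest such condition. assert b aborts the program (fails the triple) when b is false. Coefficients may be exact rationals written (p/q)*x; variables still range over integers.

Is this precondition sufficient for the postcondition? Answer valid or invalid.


Working backward. After the program, the postcondition c != -8 and ((2*h >= -7 <-> 2*c - 3 >= h - 8) or ((1/3)*c + h < 2*c + 8 and h - h + 8 != 4)) must hold; in canonical form it is c != -8 and ((2*h >= -7 <-> 2*c >= h - 5) or h < (5/3)*c + 8).
Before c := c + 2*h + 2: c + 2*h != -10 and ((2*h >= -7 <-> 2*c + 3*h >= -9) or (5/3)*c + (7/3)*h > -34/3)
Before h := h + 1: c + 2*h != -12 and ((2*h >= -9 <-> 2*c + 3*h >= -12) or (5/3)*c + (7/3)*h > -41/3)
Before h := h - 9: c + 2*h != 6 and ((2*h >= 9 <-> 2*c + 3*h >= 15) or (5/3)*c + (7/3)*h > 22/3)
Before assert c + 1 < 3*h + 3*h + 9 -> c + 4 > c - 6: c + 2*h != 6 and ((2*h >= 9 <-> 2*c + 3*h >= 15) or (5/3)*c + (7/3)*h > 22/3)
Before c := c - 6: c + 2*h != 12 and ((2*h >= 9 <-> 2*c + 3*h >= 27) or (5/3)*c + (7/3)*h > 52/3)
The weakest precondition is c + 2*h != 12 and ((2*h >= 9 <-> 2*c + 3*h >= 27) or (5/3)*c + (7/3)*h > 52/3).
Check whether c + 2*h != 12 and ((2*h >= 9 <-> 2*c + 3*h >= 27) or (5/3)*c + (7/3)*h > 55/3) implies it.
Every state satisfying the precondition satisfies the weakest precondition: the implication holds.
Answer: valid


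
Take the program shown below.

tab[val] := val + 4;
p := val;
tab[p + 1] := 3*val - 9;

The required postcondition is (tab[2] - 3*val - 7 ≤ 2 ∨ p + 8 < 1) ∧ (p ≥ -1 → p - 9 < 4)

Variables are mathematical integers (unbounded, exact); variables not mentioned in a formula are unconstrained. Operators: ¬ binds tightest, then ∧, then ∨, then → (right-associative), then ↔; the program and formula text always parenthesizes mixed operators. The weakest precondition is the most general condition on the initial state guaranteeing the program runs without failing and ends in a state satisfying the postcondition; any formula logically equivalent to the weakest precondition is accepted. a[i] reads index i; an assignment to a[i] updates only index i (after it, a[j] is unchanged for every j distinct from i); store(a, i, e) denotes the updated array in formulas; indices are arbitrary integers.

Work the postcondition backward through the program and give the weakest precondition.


Working backward. After the program, the postcondition (tab[2] - 3*val - 7 ≤ 2 ∨ p + 8 < 1) ∧ (p ≥ -1 → p - 9 < 4) must hold; in canonical form it is (tab[2] ≤ 3*val + 9 ∨ p < -7) ∧ (p ≥ -1 → p < 13).
Before tab[p + 1] := 3*val - 9: (store(tab, p + 1, 3*val - 9)[2] ≤ 3*val + 9 ∨ p < -7) ∧ (p ≥ -1 → p < 13)
Before p := val: (store(tab, val + 1, 3*val - 9)[2] ≤ 3*val + 9 ∨ val < -7) ∧ (val ≥ -1 → val < 13)
Before tab[val] := val + 4: (store(store(tab, val, val + 4), val + 1, 3*val - 9)[2] ≤ 3*val + 9 ∨ val < -7) ∧ (val ≥ -1 → val < 13)
Answer: WP = (store(store(tab, val, val + 4), val + 1, 3*val - 9)[2] ≤ 3*val + 9 ∨ val < -7) ∧ (val ≥ -1 → val < 13)


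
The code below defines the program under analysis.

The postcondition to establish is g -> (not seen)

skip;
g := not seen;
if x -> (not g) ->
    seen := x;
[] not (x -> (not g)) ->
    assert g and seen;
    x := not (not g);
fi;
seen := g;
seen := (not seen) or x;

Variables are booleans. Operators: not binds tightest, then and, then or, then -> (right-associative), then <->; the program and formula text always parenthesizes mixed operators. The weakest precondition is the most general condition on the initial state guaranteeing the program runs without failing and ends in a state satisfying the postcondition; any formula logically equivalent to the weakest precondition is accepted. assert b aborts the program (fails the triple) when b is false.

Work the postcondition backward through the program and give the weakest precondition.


Working backward. After the program, g -> (not seen) must hold.
Before seen := (not seen) or x: g -> (not ((not seen) or x))
Before seen := g: g -> (not ((not g) or x))
Then branch requires g -> (not ((not g) or x)); else branch requires false.
Before the if: ((x -> (not g)) -> (g -> (not ((not g) or x)))) and (x -> (not g))
Before g := not seen: ((x -> seen) -> ((not seen) -> (not (seen or x)))) and (x -> seen)
Before skip: ((x -> seen) -> ((not seen) -> (not (seen or x)))) and (x -> seen)
Answer: WP = ((x -> seen) -> ((not seen) -> (not (seen or x)))) and (x -> seen)


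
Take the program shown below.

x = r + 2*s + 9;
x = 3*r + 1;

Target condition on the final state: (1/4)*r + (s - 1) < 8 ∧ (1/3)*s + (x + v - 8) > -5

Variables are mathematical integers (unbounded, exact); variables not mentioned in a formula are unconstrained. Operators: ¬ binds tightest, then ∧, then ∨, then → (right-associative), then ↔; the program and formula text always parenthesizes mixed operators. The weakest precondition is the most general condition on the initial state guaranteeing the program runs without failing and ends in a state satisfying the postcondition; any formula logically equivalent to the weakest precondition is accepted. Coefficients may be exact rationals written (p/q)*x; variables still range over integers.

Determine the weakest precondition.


Working backward. After the program, the postcondition (1/4)*r + (s - 1) < 8 ∧ (1/3)*s + (x + v - 8) > -5 must hold; in canonical form it is (1/4)*r + s < 9 ∧ (1/3)*s + v + x > 3.
Before x := 3*r + 1: (1/4)*r + s < 9 ∧ 3*r + (1/3)*s + v > 2
Before x := r + 2*s + 9: (1/4)*r + s < 9 ∧ 3*r + (1/3)*s + v > 2
Answer: WP = (1/4)*r + s < 9 ∧ 3*r + (1/3)*s + v > 2


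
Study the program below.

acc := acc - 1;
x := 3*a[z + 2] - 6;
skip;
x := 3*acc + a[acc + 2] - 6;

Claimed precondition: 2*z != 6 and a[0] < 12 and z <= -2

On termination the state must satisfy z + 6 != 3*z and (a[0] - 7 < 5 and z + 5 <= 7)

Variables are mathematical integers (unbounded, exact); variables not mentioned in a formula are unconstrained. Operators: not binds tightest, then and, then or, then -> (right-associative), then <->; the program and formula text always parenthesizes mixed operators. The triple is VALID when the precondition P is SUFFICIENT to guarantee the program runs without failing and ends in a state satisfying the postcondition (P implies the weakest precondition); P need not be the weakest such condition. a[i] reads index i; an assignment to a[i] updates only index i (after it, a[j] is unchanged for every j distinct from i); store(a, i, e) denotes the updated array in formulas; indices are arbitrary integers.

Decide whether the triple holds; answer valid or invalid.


Working backward. After the program, the postcondition z + 6 != 3*z and (a[0] - 7 < 5 and z + 5 <= 7) must hold; in canonical form it is 2*z != 6 and a[0] < 12 and z <= 2.
Before x := 3*acc + a[acc + 2] - 6: 2*z != 6 and a[0] < 12 and z <= 2
Before skip: 2*z != 6 and a[0] < 12 and z <= 2
Before x := 3*a[z + 2] - 6: 2*z != 6 and a[0] < 12 and z <= 2
Before acc := acc - 1: 2*z != 6 and a[0] < 12 and z <= 2
The weakest precondition is 2*z != 6 and a[0] < 12 and z <= 2.
Check whether 2*z != 6 and a[0] < 12 and z <= -2 implies it.
Every state satisfying the precondition satisfies the weakest precondition: the implication holds.
Answer: valid


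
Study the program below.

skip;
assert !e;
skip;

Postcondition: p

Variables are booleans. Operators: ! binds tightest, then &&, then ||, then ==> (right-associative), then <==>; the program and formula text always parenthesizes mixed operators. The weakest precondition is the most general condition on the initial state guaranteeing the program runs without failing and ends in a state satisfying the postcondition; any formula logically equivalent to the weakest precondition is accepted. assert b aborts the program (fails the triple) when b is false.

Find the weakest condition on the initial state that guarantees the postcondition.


Working backward. After the program, p must hold.
Before skip: p
Before assert !e: (!e) && p
Before skip: (!e) && p
Answer: WP = (!e) && p


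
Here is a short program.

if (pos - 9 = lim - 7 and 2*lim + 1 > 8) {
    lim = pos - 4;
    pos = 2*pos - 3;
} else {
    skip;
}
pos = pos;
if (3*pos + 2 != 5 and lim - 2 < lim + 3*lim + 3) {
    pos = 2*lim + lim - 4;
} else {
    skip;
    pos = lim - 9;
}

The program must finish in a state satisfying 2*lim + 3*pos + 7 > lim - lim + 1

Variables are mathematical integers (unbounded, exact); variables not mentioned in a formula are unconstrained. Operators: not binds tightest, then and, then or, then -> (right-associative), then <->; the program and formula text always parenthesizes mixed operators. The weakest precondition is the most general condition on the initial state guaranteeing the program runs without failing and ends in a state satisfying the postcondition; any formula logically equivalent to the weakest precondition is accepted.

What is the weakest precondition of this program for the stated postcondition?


Working backward. After the program, the postcondition 2*lim + 3*pos + 7 > lim - lim + 1 must hold; in canonical form it is 2*lim + 3*pos > -6.
Then branch requires 11*lim > 6; else branch requires 5*lim > 21.
Before the if: ((3*pos != 3 and 3*lim > -5) -> 11*lim > 6) and ((not (3*pos != 3 and 3*lim > -5)) -> 5*lim > 21)
Before pos := pos: ((3*pos != 3 and 3*lim > -5) -> 11*lim > 6) and ((not (3*pos != 3 and 3*lim > -5)) -> 5*lim > 21)
Then branch requires ((6*pos != 12 and 3*pos > 7) -> 11*pos > 50) and ((not (6*pos != 12 and 3*pos > 7)) -> 5*pos > 41); else branch requires ((3*pos != 3 and 3*lim > -5) -> 11*lim > 6) and ((not (3*pos != 3 and 3*lim > -5)) -> 5*lim > 21).
Before the if: ((pos = lim + 2 and 2*lim > 7) -> (((6*pos != 12 and 3*pos > 7) -> 11*pos > 50) and ((not (6*pos != 12 and 3*pos > 7)) -> 5*pos > 41))) and ((not (pos = lim + 2 and 2*lim > 7)) -> (((3*pos != 3 and 3*lim > -5) -> 11*lim > 6) and ((not (3*pos != 3 and 3*lim > -5)) -> 5*lim > 21)))
Answer: WP = ((pos = lim + 2 and 2*lim > 7) -> (((6*pos != 12 and 3*pos > 7) -> 11*pos > 50) and ((not (6*pos != 12 and 3*pos > 7)) -> 5*pos > 41))) and ((not (pos = lim + 2 and 2*lim > 7)) -> (((3*pos != 3 and 3*lim > -5) -> 11*lim > 6) and ((not (3*pos != 3 and 3*lim > -5)) -> 5*lim > 21)))


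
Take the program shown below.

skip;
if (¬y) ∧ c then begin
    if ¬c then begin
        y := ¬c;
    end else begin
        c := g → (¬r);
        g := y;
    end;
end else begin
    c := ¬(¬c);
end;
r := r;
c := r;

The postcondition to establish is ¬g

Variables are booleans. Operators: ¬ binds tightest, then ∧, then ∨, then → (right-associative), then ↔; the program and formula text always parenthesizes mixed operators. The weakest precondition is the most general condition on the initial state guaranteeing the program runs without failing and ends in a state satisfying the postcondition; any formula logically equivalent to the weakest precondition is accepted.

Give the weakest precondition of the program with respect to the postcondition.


Working backward. After the program, ¬g must hold.
Before c := r: ¬g
Before r := r: ¬g
Then branch requires ((¬c) → (¬g)) ∧ (c → (¬y)); else branch requires ¬g.
Before the if: (((¬y) ∧ c) → (((¬c) → (¬g)) ∧ (c → (¬y)))) ∧ ((¬((¬y) ∧ c)) → (¬g))
Before skip: (((¬y) ∧ c) → (((¬c) → (¬g)) ∧ (c → (¬y)))) ∧ ((¬((¬y) ∧ c)) → (¬g))
Answer: WP = (((¬y) ∧ c) → (((¬c) → (¬g)) ∧ (c → (¬y)))) ∧ ((¬((¬y) ∧ c)) → (¬g))


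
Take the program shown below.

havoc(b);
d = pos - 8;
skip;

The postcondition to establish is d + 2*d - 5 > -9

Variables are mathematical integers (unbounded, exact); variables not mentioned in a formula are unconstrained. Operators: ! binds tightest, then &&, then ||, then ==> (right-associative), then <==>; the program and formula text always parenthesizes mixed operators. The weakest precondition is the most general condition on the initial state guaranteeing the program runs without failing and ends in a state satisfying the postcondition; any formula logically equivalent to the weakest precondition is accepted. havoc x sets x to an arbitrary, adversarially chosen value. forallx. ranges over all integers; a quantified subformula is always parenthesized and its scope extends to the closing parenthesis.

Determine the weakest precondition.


Working backward. After the program, the postcondition d + 2*d - 5 > -9 must hold; in canonical form it is 3*d > -4.
Before skip: 3*d > -4
Before d := pos - 8: 3*pos > 20
Before havoc b: 3*pos > 20
Answer: WP = 3*pos > 20
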